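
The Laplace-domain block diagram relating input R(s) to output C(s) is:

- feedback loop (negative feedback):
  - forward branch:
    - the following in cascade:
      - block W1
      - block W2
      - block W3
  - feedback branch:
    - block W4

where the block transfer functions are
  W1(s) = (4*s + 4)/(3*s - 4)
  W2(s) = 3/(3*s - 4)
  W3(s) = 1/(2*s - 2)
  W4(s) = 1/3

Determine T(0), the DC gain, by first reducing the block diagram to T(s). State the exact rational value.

The answer is -3/7.

Reasoning:
[1] reduce the series chain W1, W2, W3 = (6*s + 6)/(9*s^3 - 33*s^2 + 40*s - 16)
[2] collapse the loop ((W1*W2*W3) forward, W4 return) = (6*s + 6)/(9*s^3 - 33*s^2 + 42*s - 14)
That last expression is T(s); at s = 0 only the constant terms survive, so T(0) = 6/(-14) = -3/7.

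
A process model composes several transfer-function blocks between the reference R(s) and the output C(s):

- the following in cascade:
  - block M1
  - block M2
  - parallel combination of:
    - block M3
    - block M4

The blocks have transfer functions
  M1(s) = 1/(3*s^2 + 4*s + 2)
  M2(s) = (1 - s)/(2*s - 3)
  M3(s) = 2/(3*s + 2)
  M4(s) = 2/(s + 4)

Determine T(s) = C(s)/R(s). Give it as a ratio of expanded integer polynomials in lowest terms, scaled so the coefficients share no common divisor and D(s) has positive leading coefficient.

Step 1: sum the parallel branches M3, M4 -> (8*s + 12)/(3*s^2 + 14*s + 8)
Step 2: reduce the series chain M1, M2, (M3+M4) - this is the overall T(s), already in the required normalized form

Answer: (-8*s^2 - 4*s + 12)/(18*s^5 + 81*s^4 + 10*s^3 - 138*s^2 - 148*s - 48)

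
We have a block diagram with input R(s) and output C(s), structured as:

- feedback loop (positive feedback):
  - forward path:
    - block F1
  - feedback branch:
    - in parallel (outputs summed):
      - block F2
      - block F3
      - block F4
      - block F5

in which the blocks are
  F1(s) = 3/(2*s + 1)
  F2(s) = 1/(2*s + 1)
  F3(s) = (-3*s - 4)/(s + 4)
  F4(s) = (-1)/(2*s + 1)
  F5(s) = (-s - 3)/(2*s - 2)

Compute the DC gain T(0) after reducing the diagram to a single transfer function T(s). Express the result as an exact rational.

Step 1 - reduce the parallel group F2, F3, F4, F5: (-7*s^2 - 9*s - 4)/(2*s^2 + 6*s - 8)
Step 2 - reduce the feedback loop with forward F1 and return (F2+F3+F4+F5): (6*s^2 + 18*s - 24)/(4*s^3 + 35*s^2 + 17*s + 4)
That last expression is T(s); at s = 0 only the constant terms survive, so T(0) = -24/4 = -6.

Final answer: -6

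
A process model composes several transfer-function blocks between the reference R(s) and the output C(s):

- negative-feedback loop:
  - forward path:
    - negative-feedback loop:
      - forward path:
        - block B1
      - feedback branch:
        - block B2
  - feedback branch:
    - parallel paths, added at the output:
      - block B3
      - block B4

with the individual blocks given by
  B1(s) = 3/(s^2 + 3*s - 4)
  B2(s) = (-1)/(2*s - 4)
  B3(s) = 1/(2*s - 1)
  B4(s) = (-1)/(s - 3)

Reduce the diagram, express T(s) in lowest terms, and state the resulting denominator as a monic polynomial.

Step 1 - close the feedback loop around B1, B2 gives (6*s - 12)/(2*s^3 + 2*s^2 - 20*s + 13)
Step 2 - parallel reduction of B3, B4 gives (-s - 2)/(2*s^2 - 7*s + 3)
Step 3 - feedback reduction of [B1/(1+B1*B2)], (B3+B4) gives (12*s^3 - 66*s^2 + 102*s - 36)/(4*s^5 - 10*s^4 - 48*s^3 + 166*s^2 - 151*s + 63)
The result of step 3 is T(s) in lowest terms. Its denominator has leading coefficient 4; dividing the denominator through by 4 makes it monic.

Answer: s^5 - 5*s^4/2 - 12*s^3 + 83*s^2/2 - 151*s/4 + 63/4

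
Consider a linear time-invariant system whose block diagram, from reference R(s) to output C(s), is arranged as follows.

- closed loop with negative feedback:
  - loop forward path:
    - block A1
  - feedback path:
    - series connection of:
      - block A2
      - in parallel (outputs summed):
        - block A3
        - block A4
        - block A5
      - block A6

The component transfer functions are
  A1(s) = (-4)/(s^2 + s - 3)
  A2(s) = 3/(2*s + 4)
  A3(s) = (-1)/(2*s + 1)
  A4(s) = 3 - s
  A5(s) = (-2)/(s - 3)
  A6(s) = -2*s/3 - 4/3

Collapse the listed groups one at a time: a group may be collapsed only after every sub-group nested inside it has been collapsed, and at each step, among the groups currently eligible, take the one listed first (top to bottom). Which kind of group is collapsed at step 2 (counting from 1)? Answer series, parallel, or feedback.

Reducing step by step:

Step 1 - parallel reduction of A3, A4, A5
Step 2 - combine A2, (A3+A4+A5), A6 in series
Step 3 - reduce the feedback loop with forward A1 and return (A2*(A3+A4+A5)*A6)
Step 2 collapses a series group.

Answer: series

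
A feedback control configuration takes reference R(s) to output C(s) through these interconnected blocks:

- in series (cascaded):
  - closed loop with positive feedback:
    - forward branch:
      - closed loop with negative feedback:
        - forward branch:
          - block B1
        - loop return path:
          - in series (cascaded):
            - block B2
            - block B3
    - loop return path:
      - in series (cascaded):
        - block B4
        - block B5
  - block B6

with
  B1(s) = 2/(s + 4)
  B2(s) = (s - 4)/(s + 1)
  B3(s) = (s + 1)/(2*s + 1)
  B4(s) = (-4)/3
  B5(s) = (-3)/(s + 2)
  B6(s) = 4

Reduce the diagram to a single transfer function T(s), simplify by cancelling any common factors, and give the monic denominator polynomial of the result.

Step 1 - combine B2, B3 in series -> (s - 4)/(2*s + 1)
Step 2 - reduce the feedback loop with forward B1 and return (B2*B3) -> (4*s + 2)/(2*s^2 + 11*s - 4)
Step 3 - cascade B4, B5 -> 4/(s + 2)
Step 4 - feedback reduction of [B1/(1+B1*(B2*B3))], (B4*B5) -> (4*s^2 + 10*s + 4)/(2*s^3 + 15*s^2 + 2*s - 16)
Step 5 - multiply [[B1/(1+B1*(B2*B3))]/(1-[B1/(1+B1*(B2*B3))]*(B4*B5))], B6 (series) -> (16*s^2 + 40*s + 16)/(2*s^3 + 15*s^2 + 2*s - 16)
No further cancellation is possible in the step-5 result, so that is T(s). Its denominator becomes monic after dividing by the leading coefficient 2.

Final answer: s^3 + 15*s^2/2 + s - 8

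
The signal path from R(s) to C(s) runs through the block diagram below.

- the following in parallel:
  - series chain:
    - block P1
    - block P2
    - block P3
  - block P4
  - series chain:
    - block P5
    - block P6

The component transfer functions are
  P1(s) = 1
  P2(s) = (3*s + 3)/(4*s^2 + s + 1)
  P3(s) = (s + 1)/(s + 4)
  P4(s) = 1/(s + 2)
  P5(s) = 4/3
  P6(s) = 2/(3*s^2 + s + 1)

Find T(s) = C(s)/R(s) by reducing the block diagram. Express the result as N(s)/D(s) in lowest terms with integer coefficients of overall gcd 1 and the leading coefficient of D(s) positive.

Reducing step by step:

Step 1 - multiply P1, P2, P3 (series): (3*s^2 + 6*s + 3)/(4*s^3 + 17*s^2 + 5*s + 4)
Step 2 - combine P5, P6 in series: 8/(9*s^2 + 3*s + 3)
Step 3 - add (P1*P2*P3), P4, (P5*P6) (parallel) - this is the overall T(s), already in the required normalized form

Answer: (63*s^5 + 314*s^4 + 488*s^3 + 549*s^2 + 202*s + 94)/(36*s^6 + 237*s^5 + 438*s^4 + 318*s^3 + 231*s^2 + 66*s + 24)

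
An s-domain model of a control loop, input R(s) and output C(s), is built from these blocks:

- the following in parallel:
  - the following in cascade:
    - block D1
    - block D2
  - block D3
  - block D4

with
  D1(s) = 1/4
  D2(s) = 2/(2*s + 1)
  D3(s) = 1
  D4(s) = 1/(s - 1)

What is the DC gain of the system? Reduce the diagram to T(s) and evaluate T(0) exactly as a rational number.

Answer: 1/2

Working:
(1) series reduction of D1, D2; result 1/(4*s + 2)
(2) reduce the parallel group (D1*D2), D3, D4; result (4*s^2 + 3*s - 1)/(4*s^2 - 2*s - 2)
DC gain: substitute s = 0 into T(s) from step 2: T(0) = -1/(-2) = 1/2.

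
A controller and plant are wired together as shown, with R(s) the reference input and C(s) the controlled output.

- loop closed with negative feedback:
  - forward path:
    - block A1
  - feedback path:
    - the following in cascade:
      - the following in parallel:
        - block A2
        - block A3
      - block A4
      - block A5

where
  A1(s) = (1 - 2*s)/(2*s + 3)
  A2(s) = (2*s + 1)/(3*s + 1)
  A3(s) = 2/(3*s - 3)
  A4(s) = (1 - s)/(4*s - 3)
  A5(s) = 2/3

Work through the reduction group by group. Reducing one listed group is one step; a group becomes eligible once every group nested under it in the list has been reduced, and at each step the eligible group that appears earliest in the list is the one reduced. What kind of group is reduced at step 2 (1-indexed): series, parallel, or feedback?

The answer is series.

Reasoning:
Step 1 - parallel reduction of A2, A3
Step 2 - reduce the series chain (A2+A3), A4, A5
Step 3 - collapse the loop (A1 forward, ((A2+A3)*A4*A5) return)
So the answer for step 2 is series.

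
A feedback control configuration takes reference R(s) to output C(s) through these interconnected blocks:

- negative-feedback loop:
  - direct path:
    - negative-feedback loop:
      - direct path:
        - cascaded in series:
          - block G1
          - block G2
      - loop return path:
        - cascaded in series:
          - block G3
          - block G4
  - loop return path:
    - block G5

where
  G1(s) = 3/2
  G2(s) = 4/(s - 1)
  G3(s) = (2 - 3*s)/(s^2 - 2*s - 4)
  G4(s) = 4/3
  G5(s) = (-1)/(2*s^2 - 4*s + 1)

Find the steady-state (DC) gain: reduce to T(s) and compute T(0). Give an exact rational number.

Answer: -6/11

Working:
[1] reduce the series chain G1, G2 = 6/(s - 1)
[2] combine G3, G4 in series = (8 - 12*s)/(3*s^2 - 6*s - 12)
[3] close the feedback loop around (G1*G2), (G3*G4) = (6*s^2 - 12*s - 24)/(s^3 - 3*s^2 - 26*s + 20)
[4] close the feedback loop around [(G1*G2)/(1+(G1*G2)*(G3*G4))], G5 = (12*s^4 - 48*s^3 + 6*s^2 + 84*s - 24)/(2*s^5 - 10*s^4 - 39*s^3 + 135*s^2 - 94*s + 44)
The step-4 result is T(s). Setting s = 0: T(0) = -24/44 = -6/11.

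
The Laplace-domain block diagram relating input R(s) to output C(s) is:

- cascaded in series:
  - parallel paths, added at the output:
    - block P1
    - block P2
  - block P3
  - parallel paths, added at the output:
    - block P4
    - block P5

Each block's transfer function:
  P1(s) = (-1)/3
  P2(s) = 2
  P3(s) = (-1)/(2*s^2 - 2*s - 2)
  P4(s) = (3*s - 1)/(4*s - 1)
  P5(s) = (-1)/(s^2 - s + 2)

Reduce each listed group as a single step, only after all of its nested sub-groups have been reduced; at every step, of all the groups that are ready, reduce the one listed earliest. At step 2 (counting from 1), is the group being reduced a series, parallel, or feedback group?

(1) sum the parallel branches P1, P2
(2) reduce the parallel group P4, P5
(3) multiply (P1+P2), P3, (P4+P5) (series)
At step 2 the group reduced is parallel.

Answer: parallel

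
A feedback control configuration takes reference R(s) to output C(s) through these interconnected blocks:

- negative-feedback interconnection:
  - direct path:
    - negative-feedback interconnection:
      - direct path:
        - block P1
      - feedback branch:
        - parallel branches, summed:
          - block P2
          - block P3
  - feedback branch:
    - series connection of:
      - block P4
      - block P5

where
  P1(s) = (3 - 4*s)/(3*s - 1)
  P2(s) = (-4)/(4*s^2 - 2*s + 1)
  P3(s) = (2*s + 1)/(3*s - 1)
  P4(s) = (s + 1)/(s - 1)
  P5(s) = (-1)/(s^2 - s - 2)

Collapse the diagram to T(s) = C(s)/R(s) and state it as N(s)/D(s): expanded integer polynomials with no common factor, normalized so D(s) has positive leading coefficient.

First reduce the diagram to T(s).

Step 1. parallel reduction of P2, P3, giving (8*s^3 - 12*s + 5)/(12*s^3 - 10*s^2 + 5*s - 1)
Step 2. feedback reduction of P1, (P2+P3), giving (-48*s^4 + 76*s^3 - 50*s^2 + 19*s - 3)/(4*s^4 - 18*s^3 + 73*s^2 - 64*s + 16)
Step 3. combine P4, P5 in series, giving (-1)/(s^2 - 3*s + 2)
Step 4. apply the feedback formula to [P1/(1+P1*(P2+P3))], (P4*P5) - this is the overall T(s), already in the required normalized form

Answer: (-48*s^6 + 220*s^5 - 374*s^4 + 321*s^3 - 160*s^2 + 47*s - 6)/(4*s^6 - 30*s^5 + 183*s^4 - 395*s^3 + 404*s^2 - 195*s + 35)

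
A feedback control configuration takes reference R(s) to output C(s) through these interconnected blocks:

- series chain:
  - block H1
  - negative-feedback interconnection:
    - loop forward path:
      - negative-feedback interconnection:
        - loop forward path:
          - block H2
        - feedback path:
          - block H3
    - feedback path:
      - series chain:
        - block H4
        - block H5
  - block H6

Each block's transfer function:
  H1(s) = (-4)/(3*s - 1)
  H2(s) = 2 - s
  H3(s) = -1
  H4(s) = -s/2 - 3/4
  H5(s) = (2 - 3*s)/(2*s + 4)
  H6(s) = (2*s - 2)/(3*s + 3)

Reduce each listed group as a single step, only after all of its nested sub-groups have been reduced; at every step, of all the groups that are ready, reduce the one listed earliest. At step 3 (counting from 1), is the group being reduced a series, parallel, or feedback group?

Step 1: close the feedback loop around H2, H3
Step 2: cascade H4, H5
Step 3: collapse the loop ([H2/(1+H2*H3)] forward, (H4*H5) return)
Step 4: cascade H1, [[H2/(1+H2*H3)]/(1+[H2/(1+H2*H3)]*(H4*H5))], H6
So the answer for step 3 is feedback.

Answer: feedback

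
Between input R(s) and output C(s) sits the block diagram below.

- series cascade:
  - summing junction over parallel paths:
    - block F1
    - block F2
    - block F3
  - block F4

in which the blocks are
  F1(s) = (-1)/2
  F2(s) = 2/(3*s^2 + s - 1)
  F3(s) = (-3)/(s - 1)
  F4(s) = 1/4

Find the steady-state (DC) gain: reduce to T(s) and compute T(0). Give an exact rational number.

[1] add F1, F2, F3 (parallel) = (-3*s^3 - 16*s^2 + 1)/(6*s^3 - 4*s^2 - 4*s + 2)
[2] cascade (F1+F2+F3), F4 = (-3*s^3 - 16*s^2 + 1)/(24*s^3 - 16*s^2 - 16*s + 8)
Evaluating the step-2 result (the overall T(s)) at s = 0 gives T(0) = 1/8.

Answer: 1/8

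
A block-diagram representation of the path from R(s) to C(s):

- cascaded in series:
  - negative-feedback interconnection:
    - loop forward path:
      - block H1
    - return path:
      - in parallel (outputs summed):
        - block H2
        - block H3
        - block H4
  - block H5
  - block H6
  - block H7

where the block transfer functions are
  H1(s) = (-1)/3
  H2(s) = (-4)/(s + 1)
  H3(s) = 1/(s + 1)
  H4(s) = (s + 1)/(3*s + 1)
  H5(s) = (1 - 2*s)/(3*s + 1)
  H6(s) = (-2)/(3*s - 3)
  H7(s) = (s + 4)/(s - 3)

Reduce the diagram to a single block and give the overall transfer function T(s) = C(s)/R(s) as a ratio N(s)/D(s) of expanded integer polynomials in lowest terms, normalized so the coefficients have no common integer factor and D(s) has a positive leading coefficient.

1. reduce the parallel group H2, H3, H4: (s^2 - 7*s - 2)/(3*s^2 + 4*s + 1)
2. collapse the loop (H1 forward, (H2+H3+H4) return): (-3*s^2 - 4*s - 1)/(8*s^2 + 19*s + 5)
3. combine [H1/(1+H1*(H2+H3+H4))], H5, H6, H7 in series; the result is T(s) itself (integer coefficients, no common factor, positive leading denominator coefficient)

Hence the answer: (-4*s^3 - 18*s^2 - 6*s + 8)/(24*s^4 - 39*s^3 - 141*s^2 + 111*s + 45)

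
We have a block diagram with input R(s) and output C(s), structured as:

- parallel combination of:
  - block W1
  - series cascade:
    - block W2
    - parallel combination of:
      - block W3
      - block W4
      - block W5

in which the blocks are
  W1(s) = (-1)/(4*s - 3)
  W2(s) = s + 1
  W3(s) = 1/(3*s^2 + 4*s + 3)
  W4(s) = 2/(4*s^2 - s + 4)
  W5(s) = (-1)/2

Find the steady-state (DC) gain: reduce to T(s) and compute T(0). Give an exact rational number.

The answer is 2/3.

Reasoning:
1. combine W3, W4, W5 in parallel, giving (-12*s^4 - 13*s^3 + s + 8)/(24*s^4 + 26*s^3 + 40*s^2 + 26*s + 24)
2. series reduction of W2, (W3+W4+W5), giving (-12*s^5 - 25*s^4 - 13*s^3 + s^2 + 9*s + 8)/(24*s^4 + 26*s^3 + 40*s^2 + 26*s + 24)
3. reduce the parallel group W1, (W2*(W3+W4+W5)), giving (-48*s^6 - 64*s^5 - s^4 + 17*s^3 - 7*s^2 - 21*s - 48)/(96*s^5 + 32*s^4 + 82*s^3 - 16*s^2 + 18*s - 72)
Step 3 gives the overall T(s). Then T(0) = -48/(-72) = 2/3.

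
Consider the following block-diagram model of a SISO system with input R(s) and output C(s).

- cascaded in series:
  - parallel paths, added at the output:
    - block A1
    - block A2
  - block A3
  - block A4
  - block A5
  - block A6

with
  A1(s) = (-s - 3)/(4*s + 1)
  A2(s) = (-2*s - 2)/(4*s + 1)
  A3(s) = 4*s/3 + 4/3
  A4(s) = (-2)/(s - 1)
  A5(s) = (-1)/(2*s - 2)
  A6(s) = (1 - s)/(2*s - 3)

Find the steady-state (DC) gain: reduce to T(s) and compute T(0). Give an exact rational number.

The answer is 20/9.

Reasoning:
Step 1: reduce the parallel group A1, A2 -> (-3*s - 5)/(4*s + 1)
Step 2: series reduction of (A1+A2), A3, A4, A5, A6 -> (12*s^2 + 32*s + 20)/(24*s^3 - 54*s^2 + 21*s + 9)
The step-2 result is T(s). Setting s = 0: T(0) = 20/9.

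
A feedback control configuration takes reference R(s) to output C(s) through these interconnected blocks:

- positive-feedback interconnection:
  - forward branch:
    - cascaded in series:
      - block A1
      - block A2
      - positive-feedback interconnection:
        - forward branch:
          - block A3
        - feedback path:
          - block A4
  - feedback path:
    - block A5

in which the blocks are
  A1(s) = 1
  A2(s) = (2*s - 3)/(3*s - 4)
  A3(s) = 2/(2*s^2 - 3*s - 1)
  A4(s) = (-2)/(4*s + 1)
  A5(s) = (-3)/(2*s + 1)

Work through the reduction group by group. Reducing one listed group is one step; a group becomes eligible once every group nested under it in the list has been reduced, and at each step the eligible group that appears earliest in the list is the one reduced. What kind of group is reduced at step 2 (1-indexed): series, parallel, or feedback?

The answer is series.

Reasoning:
[1] apply the feedback formula to A3, A4
[2] combine A1, A2, [A3/(1-A3*A4)] in series
[3] apply the feedback formula to (A1*A2*[A3/(1-A3*A4)]), A5
So the answer for step 2 is series.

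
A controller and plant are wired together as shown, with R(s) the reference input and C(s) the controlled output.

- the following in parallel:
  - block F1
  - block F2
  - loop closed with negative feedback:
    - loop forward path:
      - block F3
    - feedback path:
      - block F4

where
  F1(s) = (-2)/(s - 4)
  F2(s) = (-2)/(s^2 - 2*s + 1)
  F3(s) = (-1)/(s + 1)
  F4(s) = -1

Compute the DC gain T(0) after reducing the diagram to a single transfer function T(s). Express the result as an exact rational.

Reducing step by step:

(1) feedback reduction of F3, F4 -> (-1)/(s + 2)
(2) parallel reduction of F1, F2, [F3/(1+F3*F4)] -> (-3*s^3 + 4*s^2 + s + 16)/(s^4 - 4*s^3 - 3*s^2 + 14*s - 8)
Step 2 gives the overall T(s). Then T(0) = 16/(-8) = -2.

Answer: -2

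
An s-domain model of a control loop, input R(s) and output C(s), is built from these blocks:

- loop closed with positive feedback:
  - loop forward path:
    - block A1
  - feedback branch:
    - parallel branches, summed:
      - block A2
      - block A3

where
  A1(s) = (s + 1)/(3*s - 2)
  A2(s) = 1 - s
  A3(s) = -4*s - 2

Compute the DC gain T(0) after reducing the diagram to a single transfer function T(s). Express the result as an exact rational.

Answer: -1

Working:
(1) sum the parallel branches A2, A3 gives -5*s - 1
(2) apply the feedback formula to A1, (A2+A3) gives (s + 1)/(5*s^2 + 9*s - 1)
Evaluating the step-2 result (the overall T(s)) at s = 0 gives T(0) = 1/(-1) = -1.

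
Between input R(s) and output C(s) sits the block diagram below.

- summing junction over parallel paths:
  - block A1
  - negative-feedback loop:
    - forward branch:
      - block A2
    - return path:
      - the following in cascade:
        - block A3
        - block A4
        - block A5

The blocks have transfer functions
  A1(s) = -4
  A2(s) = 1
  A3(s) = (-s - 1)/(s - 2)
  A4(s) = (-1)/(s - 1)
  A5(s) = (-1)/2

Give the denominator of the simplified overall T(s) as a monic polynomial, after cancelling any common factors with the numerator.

1. multiply A3, A4, A5 (series) -> (-s - 1)/(2*s^2 - 6*s + 4)
2. feedback reduction of A2, (A3*A4*A5) -> (2*s^2 - 6*s + 4)/(2*s^2 - 7*s + 3)
3. reduce the parallel group A1, [A2/(1+A2*(A3*A4*A5))] -> (-6*s^2 + 22*s - 8)/(2*s^2 - 7*s + 3)
Step 3 gives the fully reduced T(s), with no common factor left to cancel. The denominator's leading coefficient is 2, so divide each of its coefficients by 2 to get the monic form.

Hence the answer: s^2 - 7*s/2 + 3/2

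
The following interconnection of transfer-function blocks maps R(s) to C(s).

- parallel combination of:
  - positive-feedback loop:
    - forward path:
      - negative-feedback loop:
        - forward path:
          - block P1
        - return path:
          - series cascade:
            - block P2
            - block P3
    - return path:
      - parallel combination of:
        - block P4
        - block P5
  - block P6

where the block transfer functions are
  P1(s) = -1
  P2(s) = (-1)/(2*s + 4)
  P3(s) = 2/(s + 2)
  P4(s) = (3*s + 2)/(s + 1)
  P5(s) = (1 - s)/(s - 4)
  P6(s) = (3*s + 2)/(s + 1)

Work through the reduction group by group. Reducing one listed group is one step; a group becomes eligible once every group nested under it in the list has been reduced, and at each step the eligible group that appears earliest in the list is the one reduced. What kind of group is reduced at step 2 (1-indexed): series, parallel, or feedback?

Reducing step by step:

Step 1 - multiply P2, P3 (series)
Step 2 - reduce the feedback loop with forward P1 and return (P2*P3)
Step 3 - sum the parallel branches P4, P5
Step 4 - reduce the feedback loop with forward [P1/(1+P1*(P2*P3))] and return (P4+P5)
Step 5 - combine [[P1/(1+P1*(P2*P3))]/(1-[P1/(1+P1*(P2*P3))]*(P4+P5))], P6 in parallel
The group at step 2 is a feedback group.

Answer: feedback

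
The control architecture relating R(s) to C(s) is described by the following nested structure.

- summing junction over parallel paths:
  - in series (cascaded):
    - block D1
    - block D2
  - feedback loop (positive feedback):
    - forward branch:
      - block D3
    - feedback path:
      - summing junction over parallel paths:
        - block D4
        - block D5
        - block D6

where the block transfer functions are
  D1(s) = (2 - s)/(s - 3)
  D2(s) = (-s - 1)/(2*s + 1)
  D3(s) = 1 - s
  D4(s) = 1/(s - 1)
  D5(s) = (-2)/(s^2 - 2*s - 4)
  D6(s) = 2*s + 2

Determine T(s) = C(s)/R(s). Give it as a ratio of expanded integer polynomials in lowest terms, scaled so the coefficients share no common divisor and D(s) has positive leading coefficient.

Reducing step by step:

(1) multiply D1, D2 (series): (s^2 - s - 2)/(2*s^2 - 5*s - 3)
(2) reduce the parallel group D4, D5, D6: (2*s^4 - 4*s^3 - 9*s^2 + 6)/(s^3 - 3*s^2 - 2*s + 4)
(3) reduce the feedback loop with forward D3 and return (D4+D5+D6): (-s^3 + 3*s^2 + 2*s - 4)/(2*s^4 - 4*s^3 - 8*s^2 - 2*s + 2)
(4) sum the parallel branches (D1*D2), [D3/(1-D3*(D4+D5+D6))]: this yields T(s), and no further normalization is needed

Answer: (2*s^6 - 8*s^5 + 3*s^4 + 6*s^3 - 7*s^2 + 16*s + 8)/(4*s^6 - 18*s^5 - 2*s^4 + 48*s^3 + 38*s^2 - 4*s - 6)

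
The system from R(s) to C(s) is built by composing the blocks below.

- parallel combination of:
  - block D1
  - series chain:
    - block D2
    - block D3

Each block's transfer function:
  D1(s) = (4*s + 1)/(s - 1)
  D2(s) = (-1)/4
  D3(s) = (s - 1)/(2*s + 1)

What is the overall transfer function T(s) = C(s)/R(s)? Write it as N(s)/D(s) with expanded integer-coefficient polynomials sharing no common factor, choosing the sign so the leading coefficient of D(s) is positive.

Reducing step by step:

Step 1. combine D2, D3 in series = (1 - s)/(8*s + 4)
Step 2. sum the parallel branches D1, (D2*D3), which is the overall transfer function T(s) = C(s)/R(s) in lowest terms

Answer: (31*s^2 + 26*s + 3)/(8*s^2 - 4*s - 4)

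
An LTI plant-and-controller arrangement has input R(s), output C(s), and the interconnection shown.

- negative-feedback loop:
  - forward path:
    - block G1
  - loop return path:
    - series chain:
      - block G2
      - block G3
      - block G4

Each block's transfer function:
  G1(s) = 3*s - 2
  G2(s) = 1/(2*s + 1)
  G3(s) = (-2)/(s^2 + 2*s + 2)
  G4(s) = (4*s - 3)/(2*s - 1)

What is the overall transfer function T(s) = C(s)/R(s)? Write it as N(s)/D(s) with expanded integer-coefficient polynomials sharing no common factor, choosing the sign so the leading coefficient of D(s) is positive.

Step 1: combine G2, G3, G4 in series: (6 - 8*s)/(4*s^4 + 8*s^3 + 7*s^2 - 2*s - 2)
Step 2: feedback reduction of G1, (G2*G3*G4), which is the overall transfer function T(s) = C(s)/R(s) in lowest terms

Final answer: (12*s^5 + 16*s^4 + 5*s^3 - 20*s^2 - 2*s + 4)/(4*s^4 + 8*s^3 - 17*s^2 + 32*s - 14)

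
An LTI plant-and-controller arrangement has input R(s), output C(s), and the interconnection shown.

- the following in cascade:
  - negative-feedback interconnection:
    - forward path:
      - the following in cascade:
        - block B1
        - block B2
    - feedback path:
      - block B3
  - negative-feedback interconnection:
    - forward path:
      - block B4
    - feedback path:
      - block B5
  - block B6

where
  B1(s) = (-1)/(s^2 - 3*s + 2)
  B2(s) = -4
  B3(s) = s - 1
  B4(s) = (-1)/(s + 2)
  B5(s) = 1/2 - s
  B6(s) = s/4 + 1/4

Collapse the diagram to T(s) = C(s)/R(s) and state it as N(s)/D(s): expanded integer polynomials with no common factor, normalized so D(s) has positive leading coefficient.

Step 1: series reduction of B1, B2, giving 4/(s^2 - 3*s + 2)
Step 2: close the feedback loop around (B1*B2), B3, giving 4/(s^2 + s - 2)
Step 3: close the feedback loop around B4, B5, giving (-2)/(4*s + 3)
Step 4: series reduction of [(B1*B2)/(1+(B1*B2)*B3)], [B4/(1+B4*B5)], B6; the result is T(s) itself (integer coefficients, no common factor, positive leading denominator coefficient)

Answer: (-2*s - 2)/(4*s^3 + 7*s^2 - 5*s - 6)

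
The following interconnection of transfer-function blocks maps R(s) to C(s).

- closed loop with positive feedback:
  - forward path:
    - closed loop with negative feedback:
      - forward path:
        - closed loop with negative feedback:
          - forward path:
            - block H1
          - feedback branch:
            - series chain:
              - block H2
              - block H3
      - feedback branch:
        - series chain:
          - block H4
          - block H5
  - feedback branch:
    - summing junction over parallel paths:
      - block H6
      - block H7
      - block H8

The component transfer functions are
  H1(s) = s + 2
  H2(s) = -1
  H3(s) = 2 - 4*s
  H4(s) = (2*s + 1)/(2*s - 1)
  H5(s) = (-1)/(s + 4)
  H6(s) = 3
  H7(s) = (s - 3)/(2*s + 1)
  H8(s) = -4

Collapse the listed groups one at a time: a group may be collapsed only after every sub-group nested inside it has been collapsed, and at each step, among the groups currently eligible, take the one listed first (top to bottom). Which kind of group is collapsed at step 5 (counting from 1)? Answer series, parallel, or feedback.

Answer: parallel

Working:
Step 1. reduce the series chain H2, H3
Step 2. apply the feedback formula to H1, (H2*H3)
Step 3. combine H4, H5 in series
Step 4. close the feedback loop around [H1/(1+H1*(H2*H3))], (H4*H5)
Step 5. combine H6, H7, H8 in parallel
Step 6. collapse the loop ([[H1/(1+H1*(H2*H3))]/(1+[H1/(1+H1*(H2*H3))]*(H4*H5))] forward, (H6+H7+H8) return)
Step 5: parallel.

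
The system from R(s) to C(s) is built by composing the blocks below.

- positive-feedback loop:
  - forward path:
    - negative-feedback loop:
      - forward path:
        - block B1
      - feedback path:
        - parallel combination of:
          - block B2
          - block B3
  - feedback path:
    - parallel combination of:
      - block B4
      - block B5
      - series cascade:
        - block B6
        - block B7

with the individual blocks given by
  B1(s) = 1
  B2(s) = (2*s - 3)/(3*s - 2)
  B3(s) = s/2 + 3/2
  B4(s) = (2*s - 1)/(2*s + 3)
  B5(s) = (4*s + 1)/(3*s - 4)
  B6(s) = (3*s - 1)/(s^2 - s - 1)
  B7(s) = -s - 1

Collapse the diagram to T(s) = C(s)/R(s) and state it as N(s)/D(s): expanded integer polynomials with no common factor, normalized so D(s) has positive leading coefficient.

Step 1. parallel reduction of B2, B3; result (3*s^2 + 11*s - 12)/(6*s - 4)
Step 2. reduce the feedback loop with forward B1 and return (B2+B3); result (6*s - 4)/(3*s^2 + 17*s - 16)
Step 3. reduce the series chain B6, B7; result (-3*s^2 - 2*s + 1)/(s^2 - s - 1)
Step 4. parallel reduction of B4, B5, (B6*B7); result (-4*s^4 - 26*s^3 + 30*s^2 + 15*s - 19)/(6*s^4 - 5*s^3 - 19*s^2 + 11*s + 12)
Step 5. collapse the loop ([B1/(1+B1*(B2+B3))] forward, (B4+B5+(B6*B7)) return): this yields T(s), and no further normalization is needed

Final answer: (36*s^5 - 54*s^4 - 94*s^3 + 142*s^2 + 28*s - 48)/(18*s^6 + 111*s^5 - 98*s^4 - 494*s^3 + 557*s^2 + 202*s - 268)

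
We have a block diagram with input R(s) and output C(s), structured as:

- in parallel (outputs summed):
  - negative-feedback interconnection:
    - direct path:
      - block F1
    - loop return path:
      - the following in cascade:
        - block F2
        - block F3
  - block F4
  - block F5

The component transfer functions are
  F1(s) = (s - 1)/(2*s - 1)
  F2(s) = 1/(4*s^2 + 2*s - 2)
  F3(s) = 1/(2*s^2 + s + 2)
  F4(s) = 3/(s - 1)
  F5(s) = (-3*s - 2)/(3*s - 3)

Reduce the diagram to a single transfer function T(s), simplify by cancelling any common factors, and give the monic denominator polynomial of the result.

1. multiply F2, F3 (series); result 1/(8*s^4 + 8*s^3 + 6*s^2 + 2*s - 4)
2. collapse the loop (F1 forward, (F2*F3) return); result (8*s^5 - 2*s^3 - 4*s^2 - 6*s + 4)/(16*s^5 + 8*s^4 + 4*s^3 - 2*s^2 - 9*s + 3)
3. parallel reduction of [F1/(1+F1*(F2*F3))], F4, F5; result (-24*s^6 + 64*s^5 + 38*s^4 + 28*s^3 + 7*s^2 - 42*s + 9)/(48*s^6 - 24*s^5 - 12*s^4 - 18*s^3 - 21*s^2 + 36*s - 9)
T(s) is the step-3 result (common factors already cancelled). Leading coefficient of the denominator: 48. Divide through by 48 for the monic polynomial.

Therefore the answer is s^6 - s^5/2 - s^4/4 - 3*s^3/8 - 7*s^2/16 + 3*s/4 - 3/16.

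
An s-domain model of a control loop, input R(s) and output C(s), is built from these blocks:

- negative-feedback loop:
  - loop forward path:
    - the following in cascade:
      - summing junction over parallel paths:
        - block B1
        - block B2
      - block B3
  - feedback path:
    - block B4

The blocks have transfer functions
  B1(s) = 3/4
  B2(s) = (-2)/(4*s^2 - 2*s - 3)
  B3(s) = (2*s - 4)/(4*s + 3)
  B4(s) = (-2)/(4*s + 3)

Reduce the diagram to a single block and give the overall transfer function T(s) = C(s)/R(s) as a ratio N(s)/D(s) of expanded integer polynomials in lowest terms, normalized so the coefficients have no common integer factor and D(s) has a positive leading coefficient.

Step 1. combine B1, B2 in parallel, giving (12*s^2 - 6*s - 17)/(16*s^2 - 8*s - 12)
Step 2. cascade (B1+B2), B3, giving (12*s^3 - 30*s^2 - 5*s + 34)/(32*s^3 + 8*s^2 - 36*s - 18)
Step 3. reduce the feedback loop with forward ((B1+B2)*B3) and return B4, giving the overall T(s)

Therefore the answer is (48*s^4 - 84*s^3 - 110*s^2 + 121*s + 102)/(128*s^4 + 104*s^3 - 60*s^2 - 170*s - 122).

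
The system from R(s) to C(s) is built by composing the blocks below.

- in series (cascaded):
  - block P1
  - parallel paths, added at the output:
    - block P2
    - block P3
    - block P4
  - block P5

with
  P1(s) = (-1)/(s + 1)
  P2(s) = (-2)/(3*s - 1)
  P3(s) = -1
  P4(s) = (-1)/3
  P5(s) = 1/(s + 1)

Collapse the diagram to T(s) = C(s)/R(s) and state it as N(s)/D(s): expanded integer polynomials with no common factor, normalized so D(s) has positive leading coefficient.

1. reduce the parallel group P2, P3, P4: (-12*s - 2)/(9*s - 3)
2. combine P1, (P2+P3+P4), P5 in series, giving the overall T(s)

Answer: (12*s + 2)/(9*s^3 + 15*s^2 + 3*s - 3)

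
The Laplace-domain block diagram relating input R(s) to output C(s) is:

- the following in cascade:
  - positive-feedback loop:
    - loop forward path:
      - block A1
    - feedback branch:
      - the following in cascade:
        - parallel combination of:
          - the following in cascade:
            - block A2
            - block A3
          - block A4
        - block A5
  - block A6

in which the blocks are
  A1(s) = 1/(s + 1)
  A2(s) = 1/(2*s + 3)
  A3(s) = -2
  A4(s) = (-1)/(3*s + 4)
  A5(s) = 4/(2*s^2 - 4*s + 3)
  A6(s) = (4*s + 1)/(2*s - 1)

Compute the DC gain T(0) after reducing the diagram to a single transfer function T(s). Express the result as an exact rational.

The answer is -9/20.

Reasoning:
Step 1. multiply A2, A3 (series) -> (-2)/(2*s + 3)
Step 2. combine (A2*A3), A4 in parallel -> (-8*s - 11)/(6*s^2 + 17*s + 12)
Step 3. combine ((A2*A3)+A4), A5 in series -> (-32*s - 44)/(12*s^4 + 10*s^3 - 26*s^2 + 3*s + 36)
Step 4. apply the feedback formula to A1, (((A2*A3)+A4)*A5) -> (12*s^4 + 10*s^3 - 26*s^2 + 3*s + 36)/(12*s^5 + 22*s^4 - 16*s^3 - 23*s^2 + 71*s + 80)
Step 5. cascade [A1/(1-A1*(((A2*A3)+A4)*A5))], A6 -> (48*s^5 + 52*s^4 - 94*s^3 - 14*s^2 + 147*s + 36)/(24*s^6 + 32*s^5 - 54*s^4 - 30*s^3 + 165*s^2 + 89*s - 80)
Step 5 gives the overall T(s). Then T(0) = 36/(-80) = -9/20.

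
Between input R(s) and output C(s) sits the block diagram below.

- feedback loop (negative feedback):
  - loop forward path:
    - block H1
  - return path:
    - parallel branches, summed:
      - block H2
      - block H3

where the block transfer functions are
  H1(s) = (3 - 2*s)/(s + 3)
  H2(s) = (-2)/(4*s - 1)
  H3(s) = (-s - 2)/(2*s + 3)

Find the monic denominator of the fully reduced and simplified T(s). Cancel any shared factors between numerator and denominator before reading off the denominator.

The answer is s^3 + 11*s^2/4 + s/8 - 21/16.

Reasoning:
(1) sum the parallel branches H2, H3, giving (-4*s^2 - 11*s - 4)/(8*s^2 + 10*s - 3)
(2) collapse the loop (H1 forward, (H2+H3) return), giving (-16*s^3 + 4*s^2 + 36*s - 9)/(16*s^3 + 44*s^2 + 2*s - 21)
No further cancellation is possible in the step-2 result, so that is T(s). Its denominator becomes monic after dividing by the leading coefficient 16.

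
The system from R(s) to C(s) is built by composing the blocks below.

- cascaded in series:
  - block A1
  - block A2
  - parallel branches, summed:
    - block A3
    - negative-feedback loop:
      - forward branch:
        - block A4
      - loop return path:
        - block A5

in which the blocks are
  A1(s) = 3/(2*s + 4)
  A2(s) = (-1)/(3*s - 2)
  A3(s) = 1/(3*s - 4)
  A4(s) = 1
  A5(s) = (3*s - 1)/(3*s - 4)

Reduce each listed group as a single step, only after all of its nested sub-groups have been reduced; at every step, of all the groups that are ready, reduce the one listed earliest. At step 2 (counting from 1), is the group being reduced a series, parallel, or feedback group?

Step 1: collapse the loop (A4 forward, A5 return)
Step 2: sum the parallel branches A3, [A4/(1+A4*A5)]
Step 3: reduce the series chain A1, A2, (A3+[A4/(1+A4*A5)])
Step 2: parallel.

Hence the answer: parallel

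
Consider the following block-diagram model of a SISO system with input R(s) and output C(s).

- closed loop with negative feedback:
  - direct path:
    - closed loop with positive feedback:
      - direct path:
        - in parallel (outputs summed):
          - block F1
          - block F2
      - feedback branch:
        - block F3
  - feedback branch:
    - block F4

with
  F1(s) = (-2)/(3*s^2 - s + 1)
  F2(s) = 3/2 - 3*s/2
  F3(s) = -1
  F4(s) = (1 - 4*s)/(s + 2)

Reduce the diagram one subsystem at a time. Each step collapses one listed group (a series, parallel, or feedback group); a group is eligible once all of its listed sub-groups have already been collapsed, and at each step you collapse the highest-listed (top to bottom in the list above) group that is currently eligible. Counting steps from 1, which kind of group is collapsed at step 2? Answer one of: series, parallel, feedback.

The answer is feedback.

Reasoning:
Step 1: reduce the parallel group F1, F2
Step 2: collapse the loop ((F1+F2) forward, F3 return)
Step 3: feedback reduction of [(F1+F2)/(1-(F1+F2)*F3)], F4
The group at step 2 is a feedback group.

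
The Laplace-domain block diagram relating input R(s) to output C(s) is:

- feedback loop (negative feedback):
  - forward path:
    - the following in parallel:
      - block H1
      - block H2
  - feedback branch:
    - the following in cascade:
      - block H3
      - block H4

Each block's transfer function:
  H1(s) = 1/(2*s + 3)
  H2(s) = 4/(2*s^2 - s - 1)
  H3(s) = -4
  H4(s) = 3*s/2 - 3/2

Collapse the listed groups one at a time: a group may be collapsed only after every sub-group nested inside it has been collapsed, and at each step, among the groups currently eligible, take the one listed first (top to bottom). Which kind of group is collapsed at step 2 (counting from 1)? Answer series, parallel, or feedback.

[1] parallel reduction of H1, H2
[2] reduce the series chain H3, H4
[3] collapse the loop ((H1+H2) forward, (H3*H4) return)
Step 2 collapses a series group.

Hence the answer: series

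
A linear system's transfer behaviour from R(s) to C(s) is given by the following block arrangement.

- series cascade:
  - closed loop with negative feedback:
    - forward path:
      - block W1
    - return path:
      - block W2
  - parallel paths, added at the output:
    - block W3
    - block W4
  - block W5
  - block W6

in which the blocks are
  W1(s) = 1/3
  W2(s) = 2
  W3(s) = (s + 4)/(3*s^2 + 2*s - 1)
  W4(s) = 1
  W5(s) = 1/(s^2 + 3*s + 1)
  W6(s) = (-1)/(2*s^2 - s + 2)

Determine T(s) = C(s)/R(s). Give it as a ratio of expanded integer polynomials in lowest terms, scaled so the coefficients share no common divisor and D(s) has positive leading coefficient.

Reducing step by step:

Step 1: feedback reduction of W1, W2 = 1/5
Step 2: add W3, W4 (parallel) = (3*s^2 + 3*s + 3)/(3*s^2 + 2*s - 1)
Step 3: series reduction of [W1/(1+W1*W2)], (W3+W4), W5, W6, giving the overall T(s)

Answer: (-3*s^2 - 3*s - 3)/(30*s^6 + 95*s^5 + 55*s^4 + 60*s^3 + 75*s^2 - 5*s - 10)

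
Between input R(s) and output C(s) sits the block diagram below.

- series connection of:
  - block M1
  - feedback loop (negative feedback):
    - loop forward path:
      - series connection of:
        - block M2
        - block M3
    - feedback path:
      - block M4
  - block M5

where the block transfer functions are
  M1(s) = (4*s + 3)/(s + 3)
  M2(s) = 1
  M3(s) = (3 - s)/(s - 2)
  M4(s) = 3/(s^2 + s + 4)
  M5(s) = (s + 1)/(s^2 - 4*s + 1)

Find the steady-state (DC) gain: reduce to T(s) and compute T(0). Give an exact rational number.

First reduce the diagram to T(s).

Step 1 - series reduction of M2, M3 -> (3 - s)/(s - 2)
Step 2 - close the feedback loop around (M2*M3), M4 -> (-s^3 + 2*s^2 - s + 12)/(s^3 - s^2 - s + 1)
Step 3 - combine M1, [(M2*M3)/(1+(M2*M3)*M4)], M5 in series -> (-4*s^4 + 5*s^3 + 2*s^2 + 45*s + 36)/(s^5 - 3*s^4 - 8*s^3 + 24*s^2 - 17*s + 3)
The step-3 result is T(s). Setting s = 0: T(0) = 36/3 = 12.

Answer: 12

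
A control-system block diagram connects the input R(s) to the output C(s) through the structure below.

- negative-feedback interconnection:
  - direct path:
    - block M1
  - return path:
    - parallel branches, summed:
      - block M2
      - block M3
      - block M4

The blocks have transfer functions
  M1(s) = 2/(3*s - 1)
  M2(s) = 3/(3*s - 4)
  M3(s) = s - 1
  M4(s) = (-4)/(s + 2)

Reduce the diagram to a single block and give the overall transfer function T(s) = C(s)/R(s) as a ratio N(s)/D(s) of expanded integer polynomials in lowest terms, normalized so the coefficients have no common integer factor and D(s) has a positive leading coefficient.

(1) sum the parallel branches M2, M3, M4: (3*s^3 - s^2 - 19*s + 30)/(3*s^2 + 2*s - 8)
(2) feedback reduction of M1, (M2+M3+M4); the result is T(s) itself (integer coefficients, no common factor, positive leading denominator coefficient)

Therefore the answer is (6*s^2 + 4*s - 16)/(15*s^3 + s^2 - 64*s + 68).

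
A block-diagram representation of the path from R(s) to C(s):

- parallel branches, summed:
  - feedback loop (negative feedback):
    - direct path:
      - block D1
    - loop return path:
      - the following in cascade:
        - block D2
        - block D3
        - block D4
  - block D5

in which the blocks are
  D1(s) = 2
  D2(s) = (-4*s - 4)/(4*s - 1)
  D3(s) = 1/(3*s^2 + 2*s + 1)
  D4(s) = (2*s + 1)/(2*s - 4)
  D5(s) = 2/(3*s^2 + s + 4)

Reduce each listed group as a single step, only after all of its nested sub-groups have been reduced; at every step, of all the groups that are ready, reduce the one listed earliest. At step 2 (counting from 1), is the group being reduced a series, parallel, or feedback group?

(1) multiply D2, D3, D4 (series)
(2) close the feedback loop around D1, (D2*D3*D4)
(3) reduce the parallel group [D1/(1+D1*(D2*D3*D4))], D5
Step 2: feedback.

Final answer: feedback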